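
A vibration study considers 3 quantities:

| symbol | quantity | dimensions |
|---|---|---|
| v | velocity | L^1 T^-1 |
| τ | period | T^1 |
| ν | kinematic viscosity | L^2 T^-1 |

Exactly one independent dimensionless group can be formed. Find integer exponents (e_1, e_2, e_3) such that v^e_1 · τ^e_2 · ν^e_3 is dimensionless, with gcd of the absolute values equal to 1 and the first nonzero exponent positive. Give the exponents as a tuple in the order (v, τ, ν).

L: e_1·(1) + e_2·(0) + e_3·(2) = 0
T: e_1·(-1) + e_2·(1) + e_3·(-1) = 0
Solving this homogeneous linear system for the smallest-integer solution (first nonzero entry positive) gives (2, 1, -1).

(2, 1, -1)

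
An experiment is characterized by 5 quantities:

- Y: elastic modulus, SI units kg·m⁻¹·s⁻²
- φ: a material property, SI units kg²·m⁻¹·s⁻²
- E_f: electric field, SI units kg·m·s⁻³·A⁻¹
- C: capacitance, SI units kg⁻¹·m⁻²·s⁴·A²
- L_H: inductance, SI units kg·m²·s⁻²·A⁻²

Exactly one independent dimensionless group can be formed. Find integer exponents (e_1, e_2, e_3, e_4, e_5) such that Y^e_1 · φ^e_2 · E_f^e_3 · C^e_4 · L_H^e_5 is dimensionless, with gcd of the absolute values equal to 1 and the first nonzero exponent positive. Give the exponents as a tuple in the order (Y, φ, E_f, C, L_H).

M: e_1·(1) + e_2·(2) + e_3·(1) + e_4·(-1) + e_5·(1) = 0
L: e_1·(-1) + e_2·(-1) + e_3·(1) + e_4·(-2) + e_5·(2) = 0
T: e_1·(-2) + e_2·(-2) + e_3·(-3) + e_4·(4) + e_5·(-2) = 0
I: e_1·(0) + e_2·(0) + e_3·(-1) + e_4·(2) + e_5·(-2) = 0
Solving this homogeneous linear system for the smallest-integer solution (first nonzero entry positive) gives (1, -1, 2, 2, 1).

(1, -1, 2, 2, 1)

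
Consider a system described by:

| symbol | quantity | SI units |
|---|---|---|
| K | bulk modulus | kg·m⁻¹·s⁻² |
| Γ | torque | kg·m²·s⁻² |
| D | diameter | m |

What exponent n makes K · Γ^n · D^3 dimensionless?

Balance the M exponent: (1)·n from Γ, plus (1) + 3·(0) = 1 from the rest, must sum to zero.
n + 1 = 0, so n = -1.

-1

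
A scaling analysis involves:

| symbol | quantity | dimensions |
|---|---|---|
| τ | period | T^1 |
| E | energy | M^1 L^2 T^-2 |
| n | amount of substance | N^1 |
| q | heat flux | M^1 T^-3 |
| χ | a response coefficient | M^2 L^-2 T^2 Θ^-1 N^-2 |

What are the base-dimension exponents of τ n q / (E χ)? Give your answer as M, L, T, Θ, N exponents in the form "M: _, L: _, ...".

Collect each base-dimension exponent across the product:
  M: (0) − (1) + (0) + (1) − (2) = -2
  L: (0) − (2) + (0) + (0) − (-2) = 0
  T: (1) − (-2) + (0) + (-3) − (2) = -2
  Θ: (0) − (0) + (0) + (0) − (-1) = 1
  N: (0) − (0) + (1) + (0) − (-2) = 3
So the dimensions are [M⁻² T⁻² Θ N³].

M: -2, L: 0, T: -2, Θ: 1, N: 3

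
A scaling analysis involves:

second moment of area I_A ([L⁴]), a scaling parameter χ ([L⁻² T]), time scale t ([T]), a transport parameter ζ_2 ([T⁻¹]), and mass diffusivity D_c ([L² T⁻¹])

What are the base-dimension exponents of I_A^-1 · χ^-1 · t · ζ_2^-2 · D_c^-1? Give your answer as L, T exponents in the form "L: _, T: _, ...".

Collect each base-dimension exponent across the product:
  L: −(4) − (-2) + (0) − 2·(0) − (2) = -4
  T: −(0) − (1) + (1) − 2·(-1) − (-1) = 3
So the dimensions are [L⁻⁴ T³].

L: -4, T: 3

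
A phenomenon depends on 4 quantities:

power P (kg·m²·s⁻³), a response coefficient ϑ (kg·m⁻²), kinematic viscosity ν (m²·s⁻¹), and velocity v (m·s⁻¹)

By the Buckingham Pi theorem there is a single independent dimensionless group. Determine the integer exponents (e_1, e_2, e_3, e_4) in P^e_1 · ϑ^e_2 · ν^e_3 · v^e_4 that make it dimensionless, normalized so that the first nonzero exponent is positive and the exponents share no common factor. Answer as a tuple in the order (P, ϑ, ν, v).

M: e_1·(1) + e_2·(1) + e_3·(0) + e_4·(0) = 0
L: e_1·(2) + e_2·(-2) + e_3·(2) + e_4·(1) = 0
T: e_1·(-3) + e_2·(0) + e_3·(-1) + e_4·(-1) = 0
Solving this homogeneous linear system for the smallest-integer solution (first nonzero entry positive) gives (1, -1, -1, -2).

(1, -1, -1, -2)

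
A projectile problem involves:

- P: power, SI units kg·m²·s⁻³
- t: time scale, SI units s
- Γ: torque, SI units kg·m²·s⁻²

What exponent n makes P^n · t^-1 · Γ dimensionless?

Balance the M exponent: (1)·n from P, plus −(0) + (1) = 1 from the rest, must sum to zero.
n + 1 = 0, so n = -1.

-1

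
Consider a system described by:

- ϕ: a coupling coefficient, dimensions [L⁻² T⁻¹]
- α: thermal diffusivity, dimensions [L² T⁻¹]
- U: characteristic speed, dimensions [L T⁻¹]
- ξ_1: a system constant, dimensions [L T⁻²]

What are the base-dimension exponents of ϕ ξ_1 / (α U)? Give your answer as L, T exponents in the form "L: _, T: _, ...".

Collect each base-dimension exponent across the product:
  L: (-2) − (2) − (1) + (1) = -4
  T: (-1) − (-1) − (-1) + (-2) = -1
So the dimensions are [L⁻⁴ T⁻¹].

L: -4, T: -1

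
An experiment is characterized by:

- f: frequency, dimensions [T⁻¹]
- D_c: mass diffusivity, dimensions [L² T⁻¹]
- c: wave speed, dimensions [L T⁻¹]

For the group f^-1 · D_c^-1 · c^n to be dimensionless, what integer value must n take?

2

Balance the L exponent: (1)·n from c, plus −(0) − (2) = -2 from the rest, must sum to zero.
n − 2 = 0, so n = 2.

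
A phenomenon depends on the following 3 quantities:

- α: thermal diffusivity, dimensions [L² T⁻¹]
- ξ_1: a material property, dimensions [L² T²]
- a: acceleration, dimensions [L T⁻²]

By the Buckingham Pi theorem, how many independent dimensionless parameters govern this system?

There are 3 variables and 2 base dimensions (L, T).
The dimension matrix has rank 2.
Independent dimensionless groups: 3 − 2 = 1.

1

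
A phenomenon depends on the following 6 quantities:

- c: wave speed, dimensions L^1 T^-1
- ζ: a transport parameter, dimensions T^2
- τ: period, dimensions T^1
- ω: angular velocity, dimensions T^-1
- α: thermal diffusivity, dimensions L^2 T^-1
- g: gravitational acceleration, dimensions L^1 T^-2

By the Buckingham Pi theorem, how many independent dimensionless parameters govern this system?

4

There are 6 variables and 2 base dimensions (L, T).
The dimension matrix has rank 2.
Independent dimensionless groups: 6 − 2 = 4.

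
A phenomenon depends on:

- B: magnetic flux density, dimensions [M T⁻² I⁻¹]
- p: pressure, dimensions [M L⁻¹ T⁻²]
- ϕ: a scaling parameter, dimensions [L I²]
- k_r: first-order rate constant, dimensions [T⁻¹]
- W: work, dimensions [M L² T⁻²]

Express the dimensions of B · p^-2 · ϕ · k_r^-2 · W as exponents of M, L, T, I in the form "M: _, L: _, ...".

Collect each base-dimension exponent across the product:
  M: (1) − 2·(1) + (0) − 2·(0) + (1) = 0
  L: (0) − 2·(-1) + (1) − 2·(0) + (2) = 5
  T: (-2) − 2·(-2) + (0) − 2·(-1) + (-2) = 2
  I: (-1) − 2·(0) + (2) − 2·(0) + (0) = 1
So the dimensions are [L⁵ T² I].

M: 0, L: 5, T: 2, I: 1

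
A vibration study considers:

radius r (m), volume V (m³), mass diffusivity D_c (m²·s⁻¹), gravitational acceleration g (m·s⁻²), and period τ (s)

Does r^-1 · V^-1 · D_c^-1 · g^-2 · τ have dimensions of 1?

no

Sum the exponent of each base dimension across the product:
  L: −[r]_L − [V]_L − [D_c]_L − 2·[g]_L + [τ]_L = −(1) − (3) − (2) − 2·(1) + (0) = -8
  T: −[r]_T − [V]_T − [D_c]_T − 2·[g]_T + [τ]_T = −(0) − (0) − (-1) − 2·(-2) + (1) = 6
Net dimensions [L⁻⁸ T⁶] ≠ [1] — not dimensionless.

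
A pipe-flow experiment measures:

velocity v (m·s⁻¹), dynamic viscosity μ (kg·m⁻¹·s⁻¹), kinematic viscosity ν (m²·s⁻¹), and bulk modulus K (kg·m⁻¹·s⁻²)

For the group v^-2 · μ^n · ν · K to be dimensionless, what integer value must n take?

-1

Balance the M exponent: (1)·n from μ, plus −2·(0) + (0) + (1) = 1 from the rest, must sum to zero.
n + 1 = 0, so n = -1.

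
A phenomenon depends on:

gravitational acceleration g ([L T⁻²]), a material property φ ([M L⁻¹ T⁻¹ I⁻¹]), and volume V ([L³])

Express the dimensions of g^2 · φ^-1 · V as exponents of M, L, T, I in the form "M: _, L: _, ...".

M: -1, L: 6, T: -3, I: 1

Collect each base-dimension exponent across the product:
  M: 2·(0) − (1) + (0) = -1
  L: 2·(1) − (-1) + (3) = 6
  T: 2·(-2) − (-1) + (0) = -3
  I: 2·(0) − (-1) + (0) = 1
So the dimensions are [M⁻¹ L⁶ T⁻³ I].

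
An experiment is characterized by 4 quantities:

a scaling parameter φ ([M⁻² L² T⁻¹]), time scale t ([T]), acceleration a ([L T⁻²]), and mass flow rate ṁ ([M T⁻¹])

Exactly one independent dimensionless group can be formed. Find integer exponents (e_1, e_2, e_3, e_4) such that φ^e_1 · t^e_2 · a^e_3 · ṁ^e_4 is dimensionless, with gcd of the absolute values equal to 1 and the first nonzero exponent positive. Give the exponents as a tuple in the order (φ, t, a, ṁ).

M: e_1·(-2) + e_2·(0) + e_3·(0) + e_4·(1) = 0
L: e_1·(2) + e_2·(0) + e_3·(1) + e_4·(0) = 0
T: e_1·(-1) + e_2·(1) + e_3·(-2) + e_4·(-1) = 0
Solving this homogeneous linear system for the smallest-integer solution (first nonzero entry positive) gives (1, -1, -2, 2).

(1, -1, -2, 2)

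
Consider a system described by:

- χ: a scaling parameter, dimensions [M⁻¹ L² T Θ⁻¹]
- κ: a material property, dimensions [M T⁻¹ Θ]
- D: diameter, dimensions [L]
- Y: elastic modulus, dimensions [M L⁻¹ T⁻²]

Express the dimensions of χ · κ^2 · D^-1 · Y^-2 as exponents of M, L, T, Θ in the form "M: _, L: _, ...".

Collect each base-dimension exponent across the product:
  M: (-1) + 2·(1) − (0) − 2·(1) = -1
  L: (2) + 2·(0) − (1) − 2·(-1) = 3
  T: (1) + 2·(-1) − (0) − 2·(-2) = 3
  Θ: (-1) + 2·(1) − (0) − 2·(0) = 1
So the dimensions are [M⁻¹ L³ T³ Θ].

M: -1, L: 3, T: 3, Θ: 1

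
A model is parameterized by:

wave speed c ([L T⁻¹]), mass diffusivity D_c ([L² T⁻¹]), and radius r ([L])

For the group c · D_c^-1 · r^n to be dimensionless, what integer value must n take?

Balance the L exponent: (1)·n from r, plus (1) − (2) = -1 from the rest, must sum to zero.
n − 1 = 0, so n = 1.

1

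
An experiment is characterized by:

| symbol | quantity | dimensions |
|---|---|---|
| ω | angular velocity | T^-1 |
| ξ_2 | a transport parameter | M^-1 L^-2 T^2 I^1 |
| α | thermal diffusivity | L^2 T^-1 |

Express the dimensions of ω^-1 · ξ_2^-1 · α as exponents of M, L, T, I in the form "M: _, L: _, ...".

Collect each base-dimension exponent across the product:
  M: −(0) − (-1) + (0) = 1
  L: −(0) − (-2) + (2) = 4
  T: −(-1) − (2) + (-1) = -2
  I: −(0) − (1) + (0) = -1
So the dimensions are [M L⁴ T⁻² I⁻¹].

M: 1, L: 4, T: -2, I: -1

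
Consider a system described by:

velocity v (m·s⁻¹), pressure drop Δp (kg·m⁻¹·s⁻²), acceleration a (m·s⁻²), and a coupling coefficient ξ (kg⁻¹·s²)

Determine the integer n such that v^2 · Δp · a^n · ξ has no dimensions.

Balance the L exponent: (1)·n from a, plus 2·(1) + (-1) + (0) = 1 from the rest, must sum to zero.
n + 1 = 0, so n = -1.

-1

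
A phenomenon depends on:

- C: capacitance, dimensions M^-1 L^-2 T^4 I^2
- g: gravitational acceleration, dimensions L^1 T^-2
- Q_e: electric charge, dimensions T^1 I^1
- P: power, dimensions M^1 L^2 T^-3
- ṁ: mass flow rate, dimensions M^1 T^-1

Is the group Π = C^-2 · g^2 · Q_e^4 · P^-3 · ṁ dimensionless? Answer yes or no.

Sum the exponent of each base dimension across the product:
  M: −2·[C]_M + 2·[g]_M + 4·[Q_e]_M − 3·[P]_M + [ṁ]_M = −2·(-1) + 2·(0) + 4·(0) − 3·(1) + (1) = 0
  L: −2·[C]_L + 2·[g]_L + 4·[Q_e]_L − 3·[P]_L + [ṁ]_L = −2·(-2) + 2·(1) + 4·(0) − 3·(2) + (0) = 0
  T: −2·[C]_T + 2·[g]_T + 4·[Q_e]_T − 3·[P]_T + [ṁ]_T = −2·(4) + 2·(-2) + 4·(1) − 3·(-3) + (-1) = 0
  I: −2·[C]_I + 2·[g]_I + 4·[Q_e]_I − 3·[P]_I + [ṁ]_I = −2·(2) + 2·(0) + 4·(1) − 3·(0) + (0) = 0
All base exponents vanish — dimensionless.

yes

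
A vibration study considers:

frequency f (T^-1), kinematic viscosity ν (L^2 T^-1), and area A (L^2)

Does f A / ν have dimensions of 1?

Sum the exponent of each base dimension across the product:
  L: [f]_L − [ν]_L + [A]_L = (0) − (2) + (2) = 0
  T: [f]_T − [ν]_T + [A]_T = (-1) − (-1) + (0) = 0
All base exponents vanish — dimensionless.

yes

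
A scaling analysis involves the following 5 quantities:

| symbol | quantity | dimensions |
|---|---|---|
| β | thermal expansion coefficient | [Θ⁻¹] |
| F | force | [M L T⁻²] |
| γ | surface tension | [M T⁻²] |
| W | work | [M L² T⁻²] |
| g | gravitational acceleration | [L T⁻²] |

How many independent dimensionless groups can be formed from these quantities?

There are 5 variables and 4 base dimensions (M, L, T, Θ).
The dimension matrix has rank 4.
Independent dimensionless groups: 5 − 4 = 1.

1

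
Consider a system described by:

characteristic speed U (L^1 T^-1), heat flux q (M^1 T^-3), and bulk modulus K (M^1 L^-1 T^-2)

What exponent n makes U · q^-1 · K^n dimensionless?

Balance the M exponent: (1)·n from K, plus (0) − (1) = -1 from the rest, must sum to zero.
n − 1 = 0, so n = 1.

1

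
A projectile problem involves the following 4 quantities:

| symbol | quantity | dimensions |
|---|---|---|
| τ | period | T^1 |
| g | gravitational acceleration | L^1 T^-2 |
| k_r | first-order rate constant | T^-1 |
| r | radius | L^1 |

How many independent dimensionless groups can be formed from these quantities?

There are 4 variables and 2 base dimensions (L, T).
The dimension matrix has rank 2.
Independent dimensionless groups: 4 − 2 = 2.

2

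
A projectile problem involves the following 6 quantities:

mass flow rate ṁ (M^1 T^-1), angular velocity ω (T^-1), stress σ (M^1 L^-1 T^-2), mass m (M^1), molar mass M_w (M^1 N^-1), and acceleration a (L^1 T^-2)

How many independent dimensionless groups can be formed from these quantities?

There are 6 variables and 4 base dimensions (M, L, T, N).
The dimension matrix has rank 4.
Independent dimensionless groups: 6 − 4 = 2.

2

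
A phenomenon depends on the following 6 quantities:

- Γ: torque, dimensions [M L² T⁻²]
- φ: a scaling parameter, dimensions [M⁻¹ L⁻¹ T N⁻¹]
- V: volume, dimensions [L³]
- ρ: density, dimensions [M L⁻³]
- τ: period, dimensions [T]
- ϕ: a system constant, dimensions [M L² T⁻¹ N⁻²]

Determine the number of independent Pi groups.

2

There are 6 variables and 4 base dimensions (M, L, T, N).
The dimension matrix has rank 4.
Independent dimensionless groups: 6 − 4 = 2.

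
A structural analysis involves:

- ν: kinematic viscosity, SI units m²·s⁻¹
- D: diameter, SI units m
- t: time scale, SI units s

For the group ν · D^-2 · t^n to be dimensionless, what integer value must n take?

Balance the T exponent: (1)·n from t, plus (-1) − 2·(0) = -1 from the rest, must sum to zero.
n − 1 = 0, so n = 1.

1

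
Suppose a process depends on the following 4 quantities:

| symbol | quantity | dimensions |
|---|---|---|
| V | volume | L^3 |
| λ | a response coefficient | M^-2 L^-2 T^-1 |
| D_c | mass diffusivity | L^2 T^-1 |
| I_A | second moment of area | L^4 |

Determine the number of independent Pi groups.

There are 4 variables and 3 base dimensions (M, L, T).
The dimension matrix has rank 3.
Independent dimensionless groups: 4 − 3 = 1.

1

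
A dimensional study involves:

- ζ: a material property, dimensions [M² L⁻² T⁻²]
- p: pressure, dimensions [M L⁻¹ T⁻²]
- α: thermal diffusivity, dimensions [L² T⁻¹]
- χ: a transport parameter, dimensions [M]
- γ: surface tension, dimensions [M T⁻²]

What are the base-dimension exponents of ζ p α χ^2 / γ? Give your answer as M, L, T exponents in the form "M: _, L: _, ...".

Collect each base-dimension exponent across the product:
  M: (2) + (1) + (0) + 2·(1) − (1) = 4
  L: (-2) + (-1) + (2) + 2·(0) − (0) = -1
  T: (-2) + (-2) + (-1) + 2·(0) − (-2) = -3
So the dimensions are [M⁴ L⁻¹ T⁻³].

M: 4, L: -1, T: -3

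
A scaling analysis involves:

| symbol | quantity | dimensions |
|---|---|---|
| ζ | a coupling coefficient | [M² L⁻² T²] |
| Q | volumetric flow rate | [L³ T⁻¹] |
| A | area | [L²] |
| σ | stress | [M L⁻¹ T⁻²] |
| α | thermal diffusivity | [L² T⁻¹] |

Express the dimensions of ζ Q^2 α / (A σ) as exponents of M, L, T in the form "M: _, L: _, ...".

Collect each base-dimension exponent across the product:
  M: (2) + 2·(0) − (0) − (1) + (0) = 1
  L: (-2) + 2·(3) − (2) − (-1) + (2) = 5
  T: (2) + 2·(-1) − (0) − (-2) + (-1) = 1
So the dimensions are [M L⁵ T].

M: 1, L: 5, T: 1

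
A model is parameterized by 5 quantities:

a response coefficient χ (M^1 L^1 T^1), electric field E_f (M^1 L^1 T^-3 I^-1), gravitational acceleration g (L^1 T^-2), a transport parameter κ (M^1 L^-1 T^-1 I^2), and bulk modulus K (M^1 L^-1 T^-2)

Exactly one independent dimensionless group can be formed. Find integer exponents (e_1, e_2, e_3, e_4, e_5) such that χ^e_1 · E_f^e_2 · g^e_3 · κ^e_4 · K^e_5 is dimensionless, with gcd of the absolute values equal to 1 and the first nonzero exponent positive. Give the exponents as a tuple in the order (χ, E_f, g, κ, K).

M: e_1·(1) + e_2·(1) + e_3·(0) + e_4·(1) + e_5·(1) = 0
L: e_1·(1) + e_2·(1) + e_3·(1) + e_4·(-1) + e_5·(-1) = 0
T: e_1·(1) + e_2·(-3) + e_3·(-2) + e_4·(-1) + e_5·(-2) = 0
I: e_1·(0) + e_2·(-1) + e_3·(0) + e_4·(2) + e_5·(0) = 0
Solving this homogeneous linear system for the smallest-integer solution (first nonzero entry positive) gives (1, -2, 2, -1, 2).

(1, -2, 2, -1, 2)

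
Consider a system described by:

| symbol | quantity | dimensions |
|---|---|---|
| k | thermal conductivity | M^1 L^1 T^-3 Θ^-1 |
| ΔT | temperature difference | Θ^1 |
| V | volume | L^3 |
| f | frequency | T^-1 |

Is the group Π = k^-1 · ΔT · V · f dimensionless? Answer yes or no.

Sum the exponent of each base dimension across the product:
  M: −[k]_M + [ΔT]_M + [V]_M + [f]_M = −(1) + (0) + (0) + (0) = -1
  L: −[k]_L + [ΔT]_L + [V]_L + [f]_L = −(1) + (0) + (3) + (0) = 2
  T: −[k]_T + [ΔT]_T + [V]_T + [f]_T = −(-3) + (0) + (0) + (-1) = 2
  Θ: −[k]_Θ + [ΔT]_Θ + [V]_Θ + [f]_Θ = −(-1) + (1) + (0) + (0) = 2
Net dimensions [M⁻¹ L² T² Θ²] ≠ [1] — not dimensionless.

no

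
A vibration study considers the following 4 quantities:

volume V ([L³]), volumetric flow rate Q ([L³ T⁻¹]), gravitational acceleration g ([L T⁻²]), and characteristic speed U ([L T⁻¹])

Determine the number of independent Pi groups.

There are 4 variables and 2 base dimensions (L, T).
The dimension matrix has rank 2.
Independent dimensionless groups: 4 − 2 = 2.

2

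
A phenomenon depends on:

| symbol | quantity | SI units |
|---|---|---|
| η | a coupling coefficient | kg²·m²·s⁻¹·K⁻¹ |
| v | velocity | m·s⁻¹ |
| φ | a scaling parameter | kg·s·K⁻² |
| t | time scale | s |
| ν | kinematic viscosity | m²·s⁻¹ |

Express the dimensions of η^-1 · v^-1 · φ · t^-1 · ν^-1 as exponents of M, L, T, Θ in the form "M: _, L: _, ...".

M: -1, L: -5, T: 3, Θ: -1

Collect each base-dimension exponent across the product:
  M: −(2) − (0) + (1) − (0) − (0) = -1
  L: −(2) − (1) + (0) − (0) − (2) = -5
  T: −(-1) − (-1) + (1) − (1) − (-1) = 3
  Θ: −(-1) − (0) + (-2) − (0) − (0) = -1
So the dimensions are [M⁻¹ L⁻⁵ T³ Θ⁻¹].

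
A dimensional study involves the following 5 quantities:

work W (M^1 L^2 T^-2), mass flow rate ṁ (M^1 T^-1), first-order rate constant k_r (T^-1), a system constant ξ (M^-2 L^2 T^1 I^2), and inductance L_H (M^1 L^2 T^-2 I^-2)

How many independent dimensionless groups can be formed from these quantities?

1

There are 5 variables and 4 base dimensions (M, L, T, I).
The dimension matrix has rank 4.
Independent dimensionless groups: 5 − 4 = 1.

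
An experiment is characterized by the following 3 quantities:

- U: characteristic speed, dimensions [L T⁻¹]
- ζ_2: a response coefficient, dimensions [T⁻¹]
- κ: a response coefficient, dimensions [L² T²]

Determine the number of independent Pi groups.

1

There are 3 variables and 2 base dimensions (L, T).
The dimension matrix has rank 2.
Independent dimensionless groups: 3 − 2 = 1.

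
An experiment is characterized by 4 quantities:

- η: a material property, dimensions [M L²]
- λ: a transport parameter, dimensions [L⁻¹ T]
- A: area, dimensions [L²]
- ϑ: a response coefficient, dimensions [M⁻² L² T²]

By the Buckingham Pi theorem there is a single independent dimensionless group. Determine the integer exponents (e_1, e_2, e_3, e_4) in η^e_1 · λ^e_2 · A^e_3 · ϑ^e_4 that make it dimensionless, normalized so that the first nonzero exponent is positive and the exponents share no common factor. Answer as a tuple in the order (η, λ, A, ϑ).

M: e_1·(1) + e_2·(0) + e_3·(0) + e_4·(-2) = 0
L: e_1·(2) + e_2·(-1) + e_3·(2) + e_4·(2) = 0
T: e_1·(0) + e_2·(1) + e_3·(0) + e_4·(2) = 0
Solving this homogeneous linear system for the smallest-integer solution (first nonzero entry positive) gives (2, -2, -4, 1).

(2, -2, -4, 1)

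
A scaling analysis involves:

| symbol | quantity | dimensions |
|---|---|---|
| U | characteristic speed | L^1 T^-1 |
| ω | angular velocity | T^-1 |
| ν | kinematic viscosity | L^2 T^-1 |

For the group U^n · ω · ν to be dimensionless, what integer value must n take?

Balance the L exponent: (1)·n from U, plus (0) + (2) = 2 from the rest, must sum to zero.
n + 2 = 0, so n = -2.

-2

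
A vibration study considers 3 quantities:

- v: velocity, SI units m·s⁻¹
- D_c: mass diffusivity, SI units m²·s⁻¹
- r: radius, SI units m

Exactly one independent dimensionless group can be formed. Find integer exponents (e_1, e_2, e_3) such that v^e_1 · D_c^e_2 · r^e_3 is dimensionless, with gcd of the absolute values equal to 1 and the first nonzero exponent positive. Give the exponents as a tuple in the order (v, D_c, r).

L: e_1·(1) + e_2·(2) + e_3·(1) = 0
T: e_1·(-1) + e_2·(-1) + e_3·(0) = 0
Solving this homogeneous linear system for the smallest-integer solution (first nonzero entry positive) gives (1, -1, 1).

(1, -1, 1)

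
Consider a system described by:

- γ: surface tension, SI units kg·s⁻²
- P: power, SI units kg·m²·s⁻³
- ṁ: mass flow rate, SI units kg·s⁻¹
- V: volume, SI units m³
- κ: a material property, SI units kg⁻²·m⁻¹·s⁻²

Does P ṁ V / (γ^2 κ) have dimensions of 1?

no

Sum the exponent of each base dimension across the product:
  M: −2·[γ]_M + [P]_M + [ṁ]_M + [V]_M − [κ]_M = −2·(1) + (1) + (1) + (0) − (-2) = 2
  L: −2·[γ]_L + [P]_L + [ṁ]_L + [V]_L − [κ]_L = −2·(0) + (2) + (0) + (3) − (-1) = 6
  T: −2·[γ]_T + [P]_T + [ṁ]_T + [V]_T − [κ]_T = −2·(-2) + (-3) + (-1) + (0) − (-2) = 2
Net dimensions [M² L⁶ T²] ≠ [1] — not dimensionless.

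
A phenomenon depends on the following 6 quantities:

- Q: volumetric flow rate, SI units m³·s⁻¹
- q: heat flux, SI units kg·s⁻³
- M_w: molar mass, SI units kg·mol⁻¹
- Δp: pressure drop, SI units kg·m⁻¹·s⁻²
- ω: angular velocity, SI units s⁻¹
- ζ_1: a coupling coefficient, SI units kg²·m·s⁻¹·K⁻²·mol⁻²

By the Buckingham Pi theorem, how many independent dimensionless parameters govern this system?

There are 6 variables and 5 base dimensions (M, L, T, Θ, N).
The dimension matrix has rank 5.
Independent dimensionless groups: 6 − 5 = 1.

1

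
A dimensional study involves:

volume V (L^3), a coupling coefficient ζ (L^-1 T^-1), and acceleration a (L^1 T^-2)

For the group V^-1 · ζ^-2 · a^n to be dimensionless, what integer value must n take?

1

Balance the L exponent: (1)·n from a, plus −(3) − 2·(-1) = -1 from the rest, must sum to zero.
n − 1 = 0, so n = 1.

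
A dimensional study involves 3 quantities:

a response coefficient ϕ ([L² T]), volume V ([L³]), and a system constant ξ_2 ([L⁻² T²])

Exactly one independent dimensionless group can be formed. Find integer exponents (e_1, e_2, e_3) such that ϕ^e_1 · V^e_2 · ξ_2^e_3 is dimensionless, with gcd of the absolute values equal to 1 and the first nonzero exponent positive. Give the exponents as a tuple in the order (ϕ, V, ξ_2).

L: e_1·(2) + e_2·(3) + e_3·(-2) = 0
T: e_1·(1) + e_2·(0) + e_3·(2) = 0
Solving this homogeneous linear system for the smallest-integer solution (first nonzero entry positive) gives (2, -2, -1).

(2, -2, -1)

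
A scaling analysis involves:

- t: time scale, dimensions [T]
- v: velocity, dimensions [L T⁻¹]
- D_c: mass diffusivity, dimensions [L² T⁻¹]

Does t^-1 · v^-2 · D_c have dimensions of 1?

yes

Sum the exponent of each base dimension across the product:
  M: −[t]_M − 2·[v]_M + [D_c]_M = −(0) − 2·(0) + (0) = 0
  L: −[t]_L − 2·[v]_L + [D_c]_L = −(0) − 2·(1) + (2) = 0
  T: −[t]_T − 2·[v]_T + [D_c]_T = −(1) − 2·(-1) + (-1) = 0
All base exponents vanish — dimensionless.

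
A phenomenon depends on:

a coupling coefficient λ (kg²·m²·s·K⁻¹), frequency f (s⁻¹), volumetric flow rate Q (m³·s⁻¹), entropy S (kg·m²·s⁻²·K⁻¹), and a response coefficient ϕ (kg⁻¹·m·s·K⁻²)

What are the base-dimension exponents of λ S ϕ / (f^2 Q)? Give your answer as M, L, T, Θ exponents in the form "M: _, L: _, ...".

Collect each base-dimension exponent across the product:
  M: (2) − 2·(0) − (0) + (1) + (-1) = 2
  L: (2) − 2·(0) − (3) + (2) + (1) = 2
  T: (1) − 2·(-1) − (-1) + (-2) + (1) = 3
  Θ: (-1) − 2·(0) − (0) + (-1) + (-2) = -4
So the dimensions are [M² L² T³ Θ⁻⁴].

M: 2, L: 2, T: 3, Θ: -4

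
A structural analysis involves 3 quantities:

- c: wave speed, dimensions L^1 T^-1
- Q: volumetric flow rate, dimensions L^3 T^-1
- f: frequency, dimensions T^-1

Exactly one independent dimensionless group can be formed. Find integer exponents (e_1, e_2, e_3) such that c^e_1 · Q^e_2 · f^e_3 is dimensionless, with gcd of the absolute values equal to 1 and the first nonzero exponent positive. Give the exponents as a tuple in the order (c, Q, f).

(3, -1, -2)

L: e_1·(1) + e_2·(3) + e_3·(0) = 0
T: e_1·(-1) + e_2·(-1) + e_3·(-1) = 0
Solving this homogeneous linear system for the smallest-integer solution (first nonzero entry positive) gives (3, -1, -2).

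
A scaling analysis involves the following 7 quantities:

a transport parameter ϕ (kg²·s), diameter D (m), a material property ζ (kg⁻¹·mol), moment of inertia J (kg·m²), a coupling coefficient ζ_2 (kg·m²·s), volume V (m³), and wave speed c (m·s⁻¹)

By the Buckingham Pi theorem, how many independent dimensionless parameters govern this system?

3

There are 7 variables and 4 base dimensions (M, L, T, N).
The dimension matrix has rank 4.
Independent dimensionless groups: 7 − 4 = 3.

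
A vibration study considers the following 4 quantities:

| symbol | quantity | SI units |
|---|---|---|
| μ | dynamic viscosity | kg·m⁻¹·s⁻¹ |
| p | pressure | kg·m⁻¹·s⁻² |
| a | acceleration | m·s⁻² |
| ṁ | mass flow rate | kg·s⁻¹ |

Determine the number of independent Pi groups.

1

There are 4 variables and 3 base dimensions (M, L, T).
The dimension matrix has rank 3.
Independent dimensionless groups: 4 − 3 = 1.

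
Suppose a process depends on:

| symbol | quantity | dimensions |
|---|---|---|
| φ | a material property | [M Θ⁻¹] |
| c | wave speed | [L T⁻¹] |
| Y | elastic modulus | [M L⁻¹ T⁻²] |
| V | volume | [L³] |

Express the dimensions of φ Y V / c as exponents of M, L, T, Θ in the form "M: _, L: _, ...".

Collect each base-dimension exponent across the product:
  M: (1) − (0) + (1) + (0) = 2
  L: (0) − (1) + (-1) + (3) = 1
  T: (0) − (-1) + (-2) + (0) = -1
  Θ: (-1) − (0) + (0) + (0) = -1
So the dimensions are [M² L T⁻¹ Θ⁻¹].

M: 2, L: 1, T: -1, Θ: -1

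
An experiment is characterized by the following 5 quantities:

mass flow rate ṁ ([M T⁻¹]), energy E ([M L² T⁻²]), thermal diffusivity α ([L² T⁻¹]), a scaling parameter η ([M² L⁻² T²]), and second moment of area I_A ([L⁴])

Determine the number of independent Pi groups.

2

There are 5 variables and 3 base dimensions (M, L, T).
The dimension matrix has rank 3.
Independent dimensionless groups: 5 − 3 = 2.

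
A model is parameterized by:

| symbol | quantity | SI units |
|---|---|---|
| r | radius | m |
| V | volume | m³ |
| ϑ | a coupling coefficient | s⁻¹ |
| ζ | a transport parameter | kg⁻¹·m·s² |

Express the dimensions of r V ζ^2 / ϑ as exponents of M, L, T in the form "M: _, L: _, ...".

Collect each base-dimension exponent across the product:
  M: (0) + (0) − (0) + 2·(-1) = -2
  L: (1) + (3) − (0) + 2·(1) = 6
  T: (0) + (0) − (-1) + 2·(2) = 5
So the dimensions are [M⁻² L⁶ T⁵].

M: -2, L: 6, T: 5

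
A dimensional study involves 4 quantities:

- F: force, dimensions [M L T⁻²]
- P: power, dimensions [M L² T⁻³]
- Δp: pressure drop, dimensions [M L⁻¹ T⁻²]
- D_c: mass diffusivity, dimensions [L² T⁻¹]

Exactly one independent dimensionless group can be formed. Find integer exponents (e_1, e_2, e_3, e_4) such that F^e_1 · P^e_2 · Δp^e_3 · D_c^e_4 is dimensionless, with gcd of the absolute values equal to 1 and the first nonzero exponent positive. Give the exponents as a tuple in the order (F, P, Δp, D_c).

M: e_1·(1) + e_2·(1) + e_3·(1) + e_4·(0) = 0
L: e_1·(1) + e_2·(2) + e_3·(-1) + e_4·(2) = 0
T: e_1·(-2) + e_2·(-3) + e_3·(-2) + e_4·(-1) = 0
Solving this homogeneous linear system for the smallest-integer solution (first nonzero entry positive) gives (1, -2, 1, 2).

(1, -2, 1, 2)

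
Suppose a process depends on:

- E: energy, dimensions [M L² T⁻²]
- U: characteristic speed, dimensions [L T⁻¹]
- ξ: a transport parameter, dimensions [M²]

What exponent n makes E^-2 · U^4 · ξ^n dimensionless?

Balance the M exponent: (2)·n from ξ, plus −2·(1) + 4·(0) = -2 from the rest, must sum to zero.
2n − 2 = 0, so n = 1.

1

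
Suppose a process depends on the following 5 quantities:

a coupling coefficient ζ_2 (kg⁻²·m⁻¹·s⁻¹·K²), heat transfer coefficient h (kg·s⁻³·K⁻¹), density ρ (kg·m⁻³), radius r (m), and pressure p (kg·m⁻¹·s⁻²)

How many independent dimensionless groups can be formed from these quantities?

There are 5 variables and 4 base dimensions (M, L, T, Θ).
The dimension matrix has rank 4.
Independent dimensionless groups: 5 − 4 = 1.

1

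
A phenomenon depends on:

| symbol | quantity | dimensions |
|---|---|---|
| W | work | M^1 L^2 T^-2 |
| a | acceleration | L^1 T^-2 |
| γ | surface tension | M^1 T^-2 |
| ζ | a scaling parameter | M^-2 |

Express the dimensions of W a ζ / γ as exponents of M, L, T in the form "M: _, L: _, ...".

Collect each base-dimension exponent across the product:
  M: (1) + (0) − (1) + (-2) = -2
  L: (2) + (1) − (0) + (0) = 3
  T: (-2) + (-2) − (-2) + (0) = -2
So the dimensions are [M⁻² L³ T⁻²].

M: -2, L: 3, T: -2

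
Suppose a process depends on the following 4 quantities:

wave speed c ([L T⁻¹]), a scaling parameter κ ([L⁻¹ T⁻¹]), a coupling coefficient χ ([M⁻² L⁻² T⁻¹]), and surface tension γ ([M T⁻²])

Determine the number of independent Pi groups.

1

There are 4 variables and 3 base dimensions (M, L, T).
The dimension matrix has rank 3.
Independent dimensionless groups: 4 − 3 = 1.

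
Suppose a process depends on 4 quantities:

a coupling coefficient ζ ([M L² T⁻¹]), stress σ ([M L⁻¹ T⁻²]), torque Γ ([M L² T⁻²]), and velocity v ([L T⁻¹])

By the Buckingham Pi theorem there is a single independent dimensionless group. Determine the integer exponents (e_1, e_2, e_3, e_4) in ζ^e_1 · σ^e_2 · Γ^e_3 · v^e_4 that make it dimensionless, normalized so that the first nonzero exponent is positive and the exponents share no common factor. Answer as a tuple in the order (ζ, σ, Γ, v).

M: e_1·(1) + e_2·(1) + e_3·(1) + e_4·(0) = 0
L: e_1·(2) + e_2·(-1) + e_3·(2) + e_4·(1) = 0
T: e_1·(-1) + e_2·(-2) + e_3·(-2) + e_4·(-1) = 0
Solving this homogeneous linear system for the smallest-integer solution (first nonzero entry positive) gives (3, 1, -4, 3).

(3, 1, -4, 3)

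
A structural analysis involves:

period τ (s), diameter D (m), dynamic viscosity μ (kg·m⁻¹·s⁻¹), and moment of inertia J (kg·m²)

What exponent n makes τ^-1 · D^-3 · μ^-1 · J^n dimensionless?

Balance the M exponent: (1)·n from J, plus −(0) − 3·(0) − (1) = -1 from the rest, must sum to zero.
n − 1 = 0, so n = 1.

1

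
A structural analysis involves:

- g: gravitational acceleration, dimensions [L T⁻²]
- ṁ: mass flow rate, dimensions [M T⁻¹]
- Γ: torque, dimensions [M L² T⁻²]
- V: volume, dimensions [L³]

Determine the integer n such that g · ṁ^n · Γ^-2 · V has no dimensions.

2

Balance the M exponent: (1)·n from ṁ, plus (0) − 2·(1) + (0) = -2 from the rest, must sum to zero.
n − 2 = 0, so n = 2.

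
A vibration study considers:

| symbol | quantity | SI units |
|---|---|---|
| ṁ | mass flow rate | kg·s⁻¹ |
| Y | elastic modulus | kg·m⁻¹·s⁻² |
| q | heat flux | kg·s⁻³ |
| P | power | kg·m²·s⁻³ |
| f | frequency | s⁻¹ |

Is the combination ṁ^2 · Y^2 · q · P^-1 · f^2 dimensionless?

no

Sum the exponent of each base dimension across the product:
  M: 2·[ṁ]_M + 2·[Y]_M + [q]_M − [P]_M + 2·[f]_M = 2·(1) + 2·(1) + (1) − (1) + 2·(0) = 4
  L: 2·[ṁ]_L + 2·[Y]_L + [q]_L − [P]_L + 2·[f]_L = 2·(0) + 2·(-1) + (0) − (2) + 2·(0) = -4
  T: 2·[ṁ]_T + 2·[Y]_T + [q]_T − [P]_T + 2·[f]_T = 2·(-1) + 2·(-2) + (-3) − (-3) + 2·(-1) = -8
Net dimensions [M⁴ L⁻⁴ T⁻⁸] ≠ [1] — not dimensionless.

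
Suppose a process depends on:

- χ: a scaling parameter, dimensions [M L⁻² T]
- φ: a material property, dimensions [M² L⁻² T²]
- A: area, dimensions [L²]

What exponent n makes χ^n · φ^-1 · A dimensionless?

2

Balance the M exponent: (1)·n from χ, plus −(2) + (0) = -2 from the rest, must sum to zero.
n − 2 = 0, so n = 2.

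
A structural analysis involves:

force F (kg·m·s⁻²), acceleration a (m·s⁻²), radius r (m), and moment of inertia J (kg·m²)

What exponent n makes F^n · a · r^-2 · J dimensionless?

-1

Balance the M exponent: (1)·n from F, plus (0) − 2·(0) + (1) = 1 from the rest, must sum to zero.
n + 1 = 0, so n = -1.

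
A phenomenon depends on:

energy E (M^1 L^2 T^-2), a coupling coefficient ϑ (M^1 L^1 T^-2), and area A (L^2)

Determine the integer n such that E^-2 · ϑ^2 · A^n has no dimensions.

Balance the L exponent: (2)·n from A, plus −2·(2) + 2·(1) = -2 from the rest, must sum to zero.
2n − 2 = 0, so n = 1.

1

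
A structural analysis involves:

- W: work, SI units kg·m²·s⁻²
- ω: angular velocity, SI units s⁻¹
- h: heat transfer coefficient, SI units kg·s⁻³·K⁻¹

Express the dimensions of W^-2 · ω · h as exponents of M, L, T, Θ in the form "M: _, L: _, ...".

Collect each base-dimension exponent across the product:
  M: −2·(1) + (0) + (1) = -1
  L: −2·(2) + (0) + (0) = -4
  T: −2·(-2) + (-1) + (-3) = 0
  Θ: −2·(0) + (0) + (-1) = -1
So the dimensions are [M⁻¹ L⁻⁴ Θ⁻¹].

M: -1, L: -4, T: 0, Θ: -1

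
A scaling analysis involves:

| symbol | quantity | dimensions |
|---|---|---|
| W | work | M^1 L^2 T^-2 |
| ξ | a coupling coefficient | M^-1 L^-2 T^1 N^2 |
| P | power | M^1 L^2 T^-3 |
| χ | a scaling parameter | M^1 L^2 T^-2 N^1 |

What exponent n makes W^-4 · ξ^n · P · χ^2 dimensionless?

-1

Balance the M exponent: (-1)·n from ξ, plus −4·(1) + (1) + 2·(1) = -1 from the rest, must sum to zero.
−n − 1 = 0, so n = -1.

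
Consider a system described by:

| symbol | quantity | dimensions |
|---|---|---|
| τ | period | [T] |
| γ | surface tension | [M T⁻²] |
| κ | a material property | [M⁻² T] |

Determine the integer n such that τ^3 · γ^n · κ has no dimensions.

Balance the M exponent: (1)·n from γ, plus 3·(0) + (-2) = -2 from the rest, must sum to zero.
n − 2 = 0, so n = 2.

2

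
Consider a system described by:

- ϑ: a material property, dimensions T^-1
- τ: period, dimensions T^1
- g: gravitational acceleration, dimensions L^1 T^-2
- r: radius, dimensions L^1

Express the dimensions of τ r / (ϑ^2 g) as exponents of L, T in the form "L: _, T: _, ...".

L: 0, T: 5

Collect each base-dimension exponent across the product:
  L: −2·(0) + (0) − (1) + (1) = 0
  T: −2·(-1) + (1) − (-2) + (0) = 5
So the dimensions are [T⁵].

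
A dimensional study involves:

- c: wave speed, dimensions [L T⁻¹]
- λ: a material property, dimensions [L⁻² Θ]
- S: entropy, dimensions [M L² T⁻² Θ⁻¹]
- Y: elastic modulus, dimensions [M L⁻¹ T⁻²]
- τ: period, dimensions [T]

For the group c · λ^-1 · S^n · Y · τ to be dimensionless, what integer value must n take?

Balance the M exponent: (1)·n from S, plus (0) − (0) + (1) + (0) = 1 from the rest, must sum to zero.
n + 1 = 0, so n = -1.

-1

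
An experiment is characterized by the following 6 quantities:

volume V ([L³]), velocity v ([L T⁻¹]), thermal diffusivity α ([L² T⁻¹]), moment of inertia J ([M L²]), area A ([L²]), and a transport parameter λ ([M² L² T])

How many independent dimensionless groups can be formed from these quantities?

3

There are 6 variables and 3 base dimensions (M, L, T).
The dimension matrix has rank 3.
Independent dimensionless groups: 6 − 3 = 3.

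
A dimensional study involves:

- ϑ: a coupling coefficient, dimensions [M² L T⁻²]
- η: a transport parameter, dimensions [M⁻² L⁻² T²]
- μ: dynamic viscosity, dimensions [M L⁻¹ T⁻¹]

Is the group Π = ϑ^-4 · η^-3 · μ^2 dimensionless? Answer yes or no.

Sum the exponent of each base dimension across the product:
  M: −4·[ϑ]_M − 3·[η]_M + 2·[μ]_M = −4·(2) − 3·(-2) + 2·(1) = 0
  L: −4·[ϑ]_L − 3·[η]_L + 2·[μ]_L = −4·(1) − 3·(-2) + 2·(-1) = 0
  T: −4·[ϑ]_T − 3·[η]_T + 2·[μ]_T = −4·(-2) − 3·(2) + 2·(-1) = 0
All base exponents vanish — dimensionless.

yes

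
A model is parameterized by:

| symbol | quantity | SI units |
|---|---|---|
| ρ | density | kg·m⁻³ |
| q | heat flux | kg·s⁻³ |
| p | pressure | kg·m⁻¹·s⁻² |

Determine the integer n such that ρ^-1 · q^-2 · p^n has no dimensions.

3

Balance the M exponent: (1)·n from p, plus −(1) − 2·(1) = -3 from the rest, must sum to zero.
n − 3 = 0, so n = 3.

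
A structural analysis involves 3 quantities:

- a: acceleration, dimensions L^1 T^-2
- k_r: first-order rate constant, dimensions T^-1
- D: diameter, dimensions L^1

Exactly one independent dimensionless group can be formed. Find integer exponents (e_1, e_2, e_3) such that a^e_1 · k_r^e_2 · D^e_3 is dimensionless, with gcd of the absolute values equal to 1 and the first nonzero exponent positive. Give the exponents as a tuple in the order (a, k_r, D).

(1, -2, -1)

L: e_1·(1) + e_2·(0) + e_3·(1) = 0
T: e_1·(-2) + e_2·(-1) + e_3·(0) = 0
Solving this homogeneous linear system for the smallest-integer solution (first nonzero entry positive) gives (1, -2, -1).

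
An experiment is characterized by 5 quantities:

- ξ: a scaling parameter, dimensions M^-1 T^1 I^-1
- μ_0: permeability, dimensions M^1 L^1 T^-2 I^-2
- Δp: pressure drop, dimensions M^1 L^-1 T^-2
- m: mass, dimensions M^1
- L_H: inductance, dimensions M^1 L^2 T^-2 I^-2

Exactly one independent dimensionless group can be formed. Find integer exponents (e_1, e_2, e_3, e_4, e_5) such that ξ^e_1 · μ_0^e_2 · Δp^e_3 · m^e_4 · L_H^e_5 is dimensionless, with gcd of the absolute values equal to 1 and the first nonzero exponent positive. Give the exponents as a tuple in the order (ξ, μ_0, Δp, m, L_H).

M: e_1·(-1) + e_2·(1) + e_3·(1) + e_4·(1) + e_5·(1) = 0
L: e_1·(0) + e_2·(1) + e_3·(-1) + e_4·(0) + e_5·(2) = 0
T: e_1·(1) + e_2·(-2) + e_3·(-2) + e_4·(0) + e_5·(-2) = 0
I: e_1·(-1) + e_2·(-2) + e_3·(0) + e_4·(0) + e_5·(-2) = 0
Solving this homogeneous linear system for the smallest-integer solution (first nonzero entry positive) gives (2, -4, 2, 1, 3).

(2, -4, 2, 1, 3)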